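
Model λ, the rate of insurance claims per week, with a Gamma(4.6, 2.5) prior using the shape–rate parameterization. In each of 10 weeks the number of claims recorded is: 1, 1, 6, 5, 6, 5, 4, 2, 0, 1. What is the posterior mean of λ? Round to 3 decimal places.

Posterior mean ≈ 2.848

The Poisson likelihood adds the total count to the shape and the number of exposure periods to the rate. Here ∑xᵢ = 31 and n = 10, so shape 4.6→35.6 and rate 2.5→12.5.
Posterior mean = shape/rate = 35.6/12.5 = 2.848.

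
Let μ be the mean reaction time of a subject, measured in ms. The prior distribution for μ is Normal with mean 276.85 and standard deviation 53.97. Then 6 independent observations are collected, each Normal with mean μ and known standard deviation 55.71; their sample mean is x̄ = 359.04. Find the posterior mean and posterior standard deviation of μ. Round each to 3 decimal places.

Posterior mean ≈ 346.645; posterior SD ≈ 20.959

With known σ, the Normal prior is conjugate. Weight on the data is w = (n/σ²)/(n/σ² + 1/τ₀²) = 0.00193324/(0.00193324+0.00034332) = 0.84919.
Posterior mean = w·x̄ + (1−w)·μ₀ = 0.84919·359.04 + 0.15081·276.85 = 346.645. Posterior variance = 1/(0.00193324+0.00034332) = 439.261, so SD = 20.959.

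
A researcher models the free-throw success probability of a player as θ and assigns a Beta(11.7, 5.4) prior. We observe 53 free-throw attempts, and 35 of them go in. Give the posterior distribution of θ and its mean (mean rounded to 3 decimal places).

Posterior: Beta(46.7, 23.4); mean ≈ 0.666

The binomial likelihood is conjugate to the Beta prior: with 35 successes and 18 failures, the posterior is Beta(11.7+35, 5.4+18) = Beta(46.7, 23.4).
E[θ | data] = 46.7/(46.7+23.4) = 0.666.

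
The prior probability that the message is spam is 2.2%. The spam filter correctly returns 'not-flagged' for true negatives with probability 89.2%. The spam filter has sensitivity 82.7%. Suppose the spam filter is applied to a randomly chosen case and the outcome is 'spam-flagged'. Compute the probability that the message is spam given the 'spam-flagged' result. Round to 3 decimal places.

Write H for 'the message is spam'. Prior odds H:¬H = 0.022/0.978 = 0.022495. For the 'spam-flagged' outcome, the likelihood ratio is 0.827/0.108 = 7.6574.
Posterior odds = 0.022495 × 7.6574 = 0.17225, so P(H|E) = 0.17225/(1+0.17225) = 0.147.

P(H | E) ≈ 0.147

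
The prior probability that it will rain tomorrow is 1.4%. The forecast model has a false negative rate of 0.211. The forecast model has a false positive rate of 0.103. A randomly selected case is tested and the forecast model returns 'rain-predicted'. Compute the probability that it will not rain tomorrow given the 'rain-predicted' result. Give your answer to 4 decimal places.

P(¬H | E) ≈ 0.9019

Write H for 'it will rain tomorrow'. Prior odds H:¬H = 0.014/0.986 = 0.014199. For the 'rain-predicted' outcome, the likelihood ratio is 0.789/0.103 = 7.6602.
Posterior odds = 0.014199 × 7.6602 = 0.10877, so P(H|E) = 0.10877/(1+0.10877) = 0.0981. Then P(¬H|E) = 1 − 0.0981 = 0.9019.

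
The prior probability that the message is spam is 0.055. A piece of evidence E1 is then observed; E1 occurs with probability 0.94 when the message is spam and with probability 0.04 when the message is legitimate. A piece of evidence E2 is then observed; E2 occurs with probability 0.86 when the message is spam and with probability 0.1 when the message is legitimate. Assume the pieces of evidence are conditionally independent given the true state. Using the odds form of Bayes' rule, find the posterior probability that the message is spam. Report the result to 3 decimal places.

Posterior probability ≈ 0.922

Prior odds = 0.055/(1−0.055) = 0.058201. In log-odds, ln(0.058201) = -2.8439.
Add log likelihood ratios: ln(23.500) + ln(8.6000) = 5.3088.
Posterior log-odds = 2.4649, so posterior odds = exp(2.4649) = 11.762. Converting, P(H|E) = 11.762/12.762 = 0.922.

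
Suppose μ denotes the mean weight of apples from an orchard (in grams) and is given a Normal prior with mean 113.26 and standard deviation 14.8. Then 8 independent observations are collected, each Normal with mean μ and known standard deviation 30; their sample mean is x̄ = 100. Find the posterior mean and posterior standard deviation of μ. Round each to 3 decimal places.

Posterior mean ≈ 104.499; posterior SD ≈ 8.621

Prior precision 1/τ₀² = 1/14.8² = 0.00456538; data precision n/σ² = 8/30² = 0.00888889.
Posterior precision = 0.00456538 + 0.00888889 = 0.0134543, giving posterior SD = 1/√0.0134543 = 8.621.
Posterior mean = (0.00456538·113.26 + 0.00888889·100) / 0.0134543 = 104.499.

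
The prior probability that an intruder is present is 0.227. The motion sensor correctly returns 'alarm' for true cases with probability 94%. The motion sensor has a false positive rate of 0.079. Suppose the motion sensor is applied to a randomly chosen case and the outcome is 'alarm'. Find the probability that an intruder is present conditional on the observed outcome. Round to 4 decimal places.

Let H be the event that an intruder is present. P(H) = 0.227, so P(¬H) = 0.773. With E the 'alarm' result, P(E|H) = 0.94 and P(E|¬H) = 0.079.
P(E) = 0.94·0.227 + 0.079·0.773 = 0.21338 + 0.061067 = 0.27445.
By Bayes' theorem, P(H|E) = 0.21338 / 0.27445 = 0.7775.

P(H | E) ≈ 0.7775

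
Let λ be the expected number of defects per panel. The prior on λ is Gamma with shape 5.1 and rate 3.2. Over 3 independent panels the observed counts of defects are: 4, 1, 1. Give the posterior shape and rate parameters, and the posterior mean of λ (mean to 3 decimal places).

Posterior: Gamma(shape=11.1, rate=6.2); mean ≈ 1.790

The Poisson likelihood adds the total count to the shape and the number of exposure periods to the rate. Here ∑xᵢ = 6 and n = 3, so shape 5.1→11.1 and rate 3.2→6.2.
Posterior mean = shape/rate = 11.1/6.2 = 1.790.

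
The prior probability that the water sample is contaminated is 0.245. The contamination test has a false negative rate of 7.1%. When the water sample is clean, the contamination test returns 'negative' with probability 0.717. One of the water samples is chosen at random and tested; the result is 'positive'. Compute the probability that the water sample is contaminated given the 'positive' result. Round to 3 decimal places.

P(H | E) ≈ 0.516

Let H be the event that the water sample is contaminated. P(H) = 0.245, so P(¬H) = 0.755. With E the 'positive' result, P(E|H) = 0.929 and P(E|¬H) = 0.283.
P(E) = 0.929·0.245 + 0.283·0.755 = 0.22761 + 0.21366 = 0.44127.
By Bayes' theorem, P(H|E) = 0.22761 / 0.44127 = 0.516.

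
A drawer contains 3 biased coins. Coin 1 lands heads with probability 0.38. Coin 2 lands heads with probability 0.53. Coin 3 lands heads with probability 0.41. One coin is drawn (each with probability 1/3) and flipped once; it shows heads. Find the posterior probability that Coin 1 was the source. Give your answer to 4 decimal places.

Tabulate prior·likelihood by source: [1] prior 0.333333, lik 0.38, product 0.1267; [2] prior 0.333333, lik 0.53, product 0.1767; [3] prior 0.333333, lik 0.41, product 0.1367.
Normalizing constant = 0.44000; the posterior for Coin 1 is its product over the sum, 0.1267/0.44000 = 0.2879.

Posterior probability ≈ 0.2879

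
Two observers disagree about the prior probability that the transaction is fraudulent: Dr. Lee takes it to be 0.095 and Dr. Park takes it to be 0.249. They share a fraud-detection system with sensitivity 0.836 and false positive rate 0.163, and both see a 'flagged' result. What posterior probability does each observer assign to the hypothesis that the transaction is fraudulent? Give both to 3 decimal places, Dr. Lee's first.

Dr. Lee: 0.350; Dr. Park: 0.630

P('+'|H) = 0.836, P('+'|¬H) = 0.163.
Dr. Lee: numerator 0.836·0.095 = 0.079420; evidence = 0.079420+0.163·0.905 = 0.22693; posterior = 0.350.
Dr. Park: numerator 0.836·0.249 = 0.20816; evidence = 0.20816+0.163·0.751 = 0.33058; posterior = 0.630.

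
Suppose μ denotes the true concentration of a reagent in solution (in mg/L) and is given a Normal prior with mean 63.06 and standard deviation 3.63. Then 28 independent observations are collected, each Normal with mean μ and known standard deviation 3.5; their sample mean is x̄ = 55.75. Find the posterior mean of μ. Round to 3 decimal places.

Posterior mean ≈ 55.985

Prior precision 1/τ₀² = 1/3.63² = 0.0758904; data precision n/σ² = 28/3.5² = 2.28571.
Posterior precision = 0.0758904 + 2.28571 = 2.36160.
Posterior mean = (0.0758904·63.06 + 2.28571·55.75) / 2.36160 = 55.985.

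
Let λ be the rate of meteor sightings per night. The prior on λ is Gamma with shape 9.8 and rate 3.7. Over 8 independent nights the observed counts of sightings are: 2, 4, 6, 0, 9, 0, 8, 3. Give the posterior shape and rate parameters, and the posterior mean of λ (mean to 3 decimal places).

Posterior: Gamma(shape=41.8, rate=11.7); mean ≈ 3.573

Total count ∑xᵢ = 32 over n = 8 nights.
Gamma is conjugate to the Poisson likelihood: posterior is Gamma(shape = 9.8+32 = 41.8, rate = 3.7+8 = 11.7).
Posterior mean = shape/rate = 41.8/11.7 = 3.573.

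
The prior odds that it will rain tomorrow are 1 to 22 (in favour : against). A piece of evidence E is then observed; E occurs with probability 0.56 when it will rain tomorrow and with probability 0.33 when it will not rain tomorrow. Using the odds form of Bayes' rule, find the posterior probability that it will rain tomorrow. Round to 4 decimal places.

Prior odds = 1/22 = 0.045455.
Likelihood ratio for E = 0.56/0.33 = 1.6970.
Posterior odds = prior odds × LR = 0.077135.
Posterior probability = odds/(1+odds) = 0.077135/1.0771 = 0.0716.

Posterior probability ≈ 0.0716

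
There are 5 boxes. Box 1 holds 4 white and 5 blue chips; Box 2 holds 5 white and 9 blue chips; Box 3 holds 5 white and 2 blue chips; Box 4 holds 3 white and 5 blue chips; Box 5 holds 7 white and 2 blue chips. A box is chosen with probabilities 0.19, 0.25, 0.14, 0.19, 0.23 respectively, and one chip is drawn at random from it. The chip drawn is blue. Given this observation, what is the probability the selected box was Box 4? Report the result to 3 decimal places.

Posterior probability ≈ 0.249

P(blue|Box 1) = 0.5556; P(blue|Box 2) = 0.6429; P(blue|Box 3) = 0.2857; P(blue|Box 4) = 0.625; P(blue|Box 5) = 0.2222.
Prior × likelihood for each source: 0.19·0.5556=0.1056, 0.25·0.6429=0.1607, 0.14·0.2857=0.04000, 0.19·0.625=0.1187, 0.23·0.2222=0.05111. Summing gives P(blue) = 0.47613.
P(Box 4 | blue) = 0.1187 / 0.47613 = 0.249.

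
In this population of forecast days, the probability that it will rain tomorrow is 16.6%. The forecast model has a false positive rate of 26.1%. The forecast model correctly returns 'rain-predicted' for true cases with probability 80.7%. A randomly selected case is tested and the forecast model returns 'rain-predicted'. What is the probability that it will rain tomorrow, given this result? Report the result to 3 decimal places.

P(H | E) ≈ 0.381

Write H for 'it will rain tomorrow'. Prior odds H:¬H = 0.166/0.834 = 0.19904. For the 'rain-predicted' outcome, the likelihood ratio is 0.807/0.261 = 3.0920.
Posterior odds = 0.19904 × 3.0920 = 0.61542, so P(H|E) = 0.61542/(1+0.61542) = 0.381.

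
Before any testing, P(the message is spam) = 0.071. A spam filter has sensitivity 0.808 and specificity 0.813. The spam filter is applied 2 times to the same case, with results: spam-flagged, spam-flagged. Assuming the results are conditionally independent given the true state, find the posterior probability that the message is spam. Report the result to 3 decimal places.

Posterior P(H) ≈ 0.588

Let H be the event that the message is spam; start with P(H) = 0.071. P('spam-flagged'|H) = 0.808, P('spam-flagged'|¬H) = 0.187.
Update on result 1 ('spam-flagged'): P(H) ← 0.808·0.0710 / (0.808·0.0710 + 0.187·0.9290) = 0.057368/0.23109 = 0.2482.
Update on result 2 ('spam-flagged'): P(H) ← 0.808·0.2482 / (0.808·0.2482 + 0.187·0.7518) = 0.20058/0.34116 = 0.5879.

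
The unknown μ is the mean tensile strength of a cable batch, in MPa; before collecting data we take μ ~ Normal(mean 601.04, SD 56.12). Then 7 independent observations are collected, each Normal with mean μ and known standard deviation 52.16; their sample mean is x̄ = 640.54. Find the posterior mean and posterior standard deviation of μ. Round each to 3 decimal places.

Posterior mean ≈ 636.201; posterior SD ≈ 18.600

Prior precision 1/τ₀² = 1/56.12² = 0.00031752; data precision n/σ² = 7/52.16² = 0.00257290.
Posterior precision = 0.00031752 + 0.00257290 = 0.00289042, giving posterior SD = 1/√0.00289042 = 18.600.
Posterior mean = (0.00031752·601.04 + 0.00257290·640.54) / 0.00289042 = 636.201.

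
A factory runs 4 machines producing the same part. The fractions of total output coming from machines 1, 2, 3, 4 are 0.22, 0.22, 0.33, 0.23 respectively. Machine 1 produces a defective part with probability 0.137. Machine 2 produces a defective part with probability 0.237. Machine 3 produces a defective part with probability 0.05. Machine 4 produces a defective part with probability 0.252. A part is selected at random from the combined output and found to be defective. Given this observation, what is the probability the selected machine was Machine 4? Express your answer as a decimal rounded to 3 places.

Posterior probability ≈ 0.370

Tabulate prior·likelihood by source: [1] prior 0.22, lik 0.137, product 0.03014; [2] prior 0.22, lik 0.237, product 0.05214; [3] prior 0.33, lik 0.05, product 0.01650; [4] prior 0.23, lik 0.252, product 0.05796.
Normalizing constant = 0.15674; the posterior for Machine 4 is its product over the sum, 0.05796/0.15674 = 0.370.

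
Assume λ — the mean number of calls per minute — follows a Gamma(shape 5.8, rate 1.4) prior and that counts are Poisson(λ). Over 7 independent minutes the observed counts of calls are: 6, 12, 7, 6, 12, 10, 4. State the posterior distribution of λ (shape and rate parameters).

Total count ∑xᵢ = 57 over n = 7 minutes.
Gamma is conjugate to the Poisson likelihood: posterior is Gamma(shape = 5.8+57 = 62.8, rate = 1.4+7 = 8.4).

Posterior: Gamma(shape=62.8, rate=8.4)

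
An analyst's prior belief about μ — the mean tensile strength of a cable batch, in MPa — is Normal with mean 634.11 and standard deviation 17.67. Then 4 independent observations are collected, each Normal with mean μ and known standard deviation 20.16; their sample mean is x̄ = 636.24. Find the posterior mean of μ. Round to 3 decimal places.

With known σ, the Normal prior is conjugate. Weight on the data is w = (n/σ²)/(n/σ² + 1/τ₀²) = 0.00984190/(0.00984190+0.00320278) = 0.75448.
Posterior mean = w·x̄ + (1−w)·μ₀ = 0.75448·636.24 + 0.24552·634.11 = 635.717.

Posterior mean ≈ 635.717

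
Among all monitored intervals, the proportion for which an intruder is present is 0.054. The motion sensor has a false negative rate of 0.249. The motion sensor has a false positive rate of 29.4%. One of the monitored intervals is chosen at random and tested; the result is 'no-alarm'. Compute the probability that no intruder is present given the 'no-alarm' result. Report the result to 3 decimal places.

Write H for 'an intruder is present'. Prior odds H:¬H = 0.054/0.946 = 0.057082. For the 'no-alarm' outcome, the likelihood ratio is 0.249/0.706 = 0.35269.
Posterior odds = 0.057082 × 0.35269 = 0.020132, so P(H|E) = 0.020132/(1+0.020132) = 0.020. Then P(¬H|E) = 1 − 0.020 = 0.980.

P(¬H | E) ≈ 0.980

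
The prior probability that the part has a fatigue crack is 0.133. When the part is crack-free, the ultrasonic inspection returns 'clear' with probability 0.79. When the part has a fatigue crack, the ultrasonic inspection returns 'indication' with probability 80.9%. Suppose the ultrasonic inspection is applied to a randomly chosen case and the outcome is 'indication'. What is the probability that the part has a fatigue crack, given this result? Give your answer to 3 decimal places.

P(H | E) ≈ 0.371

Write H for 'the part has a fatigue crack'. Prior odds H:¬H = 0.133/0.867 = 0.15340. For the 'indication' outcome, the likelihood ratio is 0.809/0.21 = 3.8524.
Posterior odds = 0.15340 × 3.8524 = 0.59097, so P(H|E) = 0.59097/(1+0.59097) = 0.371.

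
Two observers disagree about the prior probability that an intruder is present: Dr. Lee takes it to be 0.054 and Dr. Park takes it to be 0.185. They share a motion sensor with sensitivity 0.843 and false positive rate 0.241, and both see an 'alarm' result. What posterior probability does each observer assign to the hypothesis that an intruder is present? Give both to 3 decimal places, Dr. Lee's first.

Dr. Lee: 0.166; Dr. Park: 0.443

The likelihood ratio for an 'alarm' result is 0.843/0.241 = 3.4979.
Dr. Lee: prior odds 0.054/0.946 = 0.057082; posterior odds 0.19967; posterior probability 0.166.
Dr. Park: prior odds 0.185/0.815 = 0.22699; posterior odds 0.79401; posterior probability 0.443.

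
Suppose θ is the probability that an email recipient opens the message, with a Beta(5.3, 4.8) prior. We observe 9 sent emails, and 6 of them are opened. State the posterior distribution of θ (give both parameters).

The binomial likelihood is conjugate to the Beta prior: with 6 successes and 3 failures, the posterior is Beta(5.3+6, 4.8+3) = Beta(11.3, 7.8).

Posterior: Beta(11.3, 7.8)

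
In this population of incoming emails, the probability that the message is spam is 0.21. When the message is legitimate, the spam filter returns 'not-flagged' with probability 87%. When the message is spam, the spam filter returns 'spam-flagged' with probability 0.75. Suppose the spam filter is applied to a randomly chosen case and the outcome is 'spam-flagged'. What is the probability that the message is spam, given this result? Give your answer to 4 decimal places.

Let H be the event that the message is spam. P(H) = 0.21, so P(¬H) = 0.79. With E the 'spam-flagged' result, P(E|H) = 0.75 and P(E|¬H) = 0.13.
P(E) = 0.75·0.21 + 0.13·0.79 = 0.15750 + 0.10270 = 0.26020.
By Bayes' theorem, P(H|E) = 0.15750 / 0.26020 = 0.6053.

P(H | E) ≈ 0.6053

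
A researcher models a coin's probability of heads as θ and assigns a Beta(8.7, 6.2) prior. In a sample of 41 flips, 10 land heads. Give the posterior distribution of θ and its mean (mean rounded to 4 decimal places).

Posterior: Beta(18.7, 37.2); mean ≈ 0.3345

Observing 10 successes and 31 failures updates Beta(8.7, 6.2) by adding the success and failure counts to the two shape parameters: α = 8.7+10 = 18.7, β = 6.2+31 = 37.2.
Posterior mean = α/(α+β) = 18.7/55.9 = 0.3345.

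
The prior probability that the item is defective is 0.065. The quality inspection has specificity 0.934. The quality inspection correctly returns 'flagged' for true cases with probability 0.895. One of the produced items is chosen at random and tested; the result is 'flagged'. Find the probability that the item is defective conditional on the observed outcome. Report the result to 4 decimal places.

Write H for 'the item is defective'. Prior odds H:¬H = 0.065/0.935 = 0.069519. For the 'flagged' outcome, the likelihood ratio is 0.895/0.066 = 13.561.
Posterior odds = 0.069519 × 13.561 = 0.94272, so P(H|E) = 0.94272/(1+0.94272) = 0.4853.

P(H | E) ≈ 0.4853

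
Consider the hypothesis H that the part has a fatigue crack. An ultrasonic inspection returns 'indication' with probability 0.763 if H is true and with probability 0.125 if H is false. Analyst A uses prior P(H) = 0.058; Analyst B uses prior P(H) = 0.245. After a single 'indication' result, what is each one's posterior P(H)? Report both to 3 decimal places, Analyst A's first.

P('+'|H) = 0.763, P('+'|¬H) = 0.125.
Analyst A: numerator 0.763·0.058 = 0.044254; evidence = 0.044254+0.125·0.942 = 0.16200; posterior = 0.273.
Analyst B: numerator 0.763·0.245 = 0.18693; evidence = 0.18693+0.125·0.755 = 0.28131; posterior = 0.665.

Analyst A: 0.273; Analyst B: 0.665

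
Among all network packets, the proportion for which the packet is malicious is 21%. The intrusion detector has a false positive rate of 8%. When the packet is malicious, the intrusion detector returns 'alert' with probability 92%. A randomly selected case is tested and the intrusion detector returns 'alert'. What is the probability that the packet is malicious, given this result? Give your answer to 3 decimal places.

P(H | E) ≈ 0.754

Write H for 'the packet is malicious'. Prior odds H:¬H = 0.21/0.79 = 0.26582. For the 'alert' outcome, the likelihood ratio is 0.92/0.08 = 11.500.
Posterior odds = 0.26582 × 11.500 = 3.0570, so P(H|E) = 3.0570/(1+3.0570) = 0.754.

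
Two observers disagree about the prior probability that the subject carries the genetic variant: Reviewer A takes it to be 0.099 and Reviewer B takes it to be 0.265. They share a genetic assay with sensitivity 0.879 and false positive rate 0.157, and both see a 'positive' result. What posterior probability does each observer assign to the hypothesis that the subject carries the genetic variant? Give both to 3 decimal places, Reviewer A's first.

Reviewer A: 0.381; Reviewer B: 0.669

The likelihood ratio for a 'positive' result is 0.879/0.157 = 5.5987.
Reviewer A: prior odds 0.099/0.901 = 0.10988; posterior odds 0.61518; posterior probability 0.381.
Reviewer B: prior odds 0.265/0.735 = 0.36054; posterior odds 2.0186; posterior probability 0.669.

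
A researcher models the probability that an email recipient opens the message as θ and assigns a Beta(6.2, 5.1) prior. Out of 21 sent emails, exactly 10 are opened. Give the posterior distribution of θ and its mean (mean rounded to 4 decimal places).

Posterior: Beta(16.2, 16.1); mean ≈ 0.5015

The binomial likelihood is conjugate to the Beta prior: with 10 successes and 11 failures, the posterior is Beta(6.2+10, 5.1+11) = Beta(16.2, 16.1).
Posterior mean = α/(α+β) = 16.2/32.3 = 0.5015.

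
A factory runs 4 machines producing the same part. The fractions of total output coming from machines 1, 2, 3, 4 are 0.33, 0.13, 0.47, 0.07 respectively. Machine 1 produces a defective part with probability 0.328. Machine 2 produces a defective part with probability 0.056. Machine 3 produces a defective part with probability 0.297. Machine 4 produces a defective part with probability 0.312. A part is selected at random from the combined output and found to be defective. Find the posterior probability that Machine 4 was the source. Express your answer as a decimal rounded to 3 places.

Posterior probability ≈ 0.079

P(defective|M1) = 0.328; P(defective|M2) = 0.056; P(defective|M3) = 0.297; P(defective|M4) = 0.312.
Prior × likelihood for each source: 0.33·0.328=0.1082, 0.13·0.056=0.007280, 0.47·0.297=0.1396, 0.07·0.312=0.02184. Summing gives P(defective) = 0.27695.
P(Machine 4 | defective) = 0.02184 / 0.27695 = 0.079.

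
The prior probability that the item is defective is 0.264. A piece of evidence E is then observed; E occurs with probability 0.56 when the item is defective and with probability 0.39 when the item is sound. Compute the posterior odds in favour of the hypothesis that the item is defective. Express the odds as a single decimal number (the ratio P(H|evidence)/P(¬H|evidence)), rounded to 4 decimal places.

Prior odds = 0.264/(1−0.264) = 0.35870.
Likelihood ratio for E = 0.56/0.39 = 1.4359.
Posterior odds = prior odds × LR = 0.51505.

Posterior odds ≈ 0.5151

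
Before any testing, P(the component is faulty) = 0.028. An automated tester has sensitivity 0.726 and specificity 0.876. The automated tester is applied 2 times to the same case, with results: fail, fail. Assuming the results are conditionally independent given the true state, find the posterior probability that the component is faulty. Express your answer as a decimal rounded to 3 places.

Posterior P(H) ≈ 0.497

With H the event that the component is faulty, the joint likelihood of the observed sequence is P(data|H) = 0.726·0.726 = 0.52708 and P(data|¬H) = 0.124·0.124 = 0.015376.
Bayes: P(H|data) = 0.028·0.52708 / (0.028·0.52708 + 0.972·0.015376) = 0.014758/0.029704 = 0.4968.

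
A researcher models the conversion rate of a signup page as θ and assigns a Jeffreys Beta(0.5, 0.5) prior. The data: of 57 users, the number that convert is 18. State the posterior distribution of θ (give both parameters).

Observing 18 successes and 39 failures updates Beta(0.5, 0.5) by adding the success and failure counts to the two shape parameters: α = 0.5+18 = 18.5, β = 0.5+39 = 39.5.

Posterior: Beta(18.5, 39.5)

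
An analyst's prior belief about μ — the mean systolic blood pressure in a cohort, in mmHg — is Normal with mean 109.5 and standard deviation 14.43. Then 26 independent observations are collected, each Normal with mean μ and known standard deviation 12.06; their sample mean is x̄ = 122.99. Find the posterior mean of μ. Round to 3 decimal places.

Posterior mean ≈ 122.637

With known σ, the Normal prior is conjugate. Weight on the data is w = (n/σ²)/(n/σ² + 1/τ₀²) = 0.178763/(0.178763+0.00480250) = 0.97384.
Posterior mean = w·x̄ + (1−w)·μ₀ = 0.97384·122.99 + 0.026162·109.5 = 122.637.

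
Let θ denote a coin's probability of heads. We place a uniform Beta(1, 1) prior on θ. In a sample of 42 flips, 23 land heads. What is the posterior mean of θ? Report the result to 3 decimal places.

The binomial likelihood is conjugate to the Beta prior: with 23 successes and 19 failures, the posterior is Beta(1+23, 1+19) = Beta(24, 20).
E[θ | data] = 24/(24+20) = 0.545.

Posterior mean ≈ 0.545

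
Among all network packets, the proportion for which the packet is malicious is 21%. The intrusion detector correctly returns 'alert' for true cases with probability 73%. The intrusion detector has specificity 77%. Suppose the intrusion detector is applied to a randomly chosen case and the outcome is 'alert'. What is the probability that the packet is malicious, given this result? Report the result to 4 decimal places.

P(H | E) ≈ 0.4576

Write H for 'the packet is malicious'. Prior odds H:¬H = 0.21/0.79 = 0.26582. For the 'alert' outcome, the likelihood ratio is 0.73/0.23 = 3.1739.
Posterior odds = 0.26582 × 3.1739 = 0.84370, so P(H|E) = 0.84370/(1+0.84370) = 0.4576.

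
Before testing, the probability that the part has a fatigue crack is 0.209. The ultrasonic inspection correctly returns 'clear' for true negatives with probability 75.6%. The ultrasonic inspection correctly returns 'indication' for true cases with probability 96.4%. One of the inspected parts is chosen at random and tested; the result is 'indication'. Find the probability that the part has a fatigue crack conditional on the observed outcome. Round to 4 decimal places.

Write H for 'the part has a fatigue crack'. Prior odds H:¬H = 0.209/0.791 = 0.26422. For the 'indication' outcome, the likelihood ratio is 0.964/0.244 = 3.9508.
Posterior odds = 0.26422 × 3.9508 = 1.0439, so P(H|E) = 1.0439/(1+1.0439) = 0.5107.

P(H | E) ≈ 0.5107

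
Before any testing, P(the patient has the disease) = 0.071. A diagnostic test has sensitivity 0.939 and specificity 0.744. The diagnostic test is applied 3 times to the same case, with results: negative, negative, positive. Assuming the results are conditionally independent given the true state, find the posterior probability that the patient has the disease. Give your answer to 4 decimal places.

Let H be the event that the patient has the disease; start with P(H) = 0.071. P('positive'|H) = 0.939, P('positive'|¬H) = 0.256.
Update on result 1 ('negative'): P(H) ← 0.061·0.0710 / (0.061·0.0710 + 0.744·0.9290) = 0.0043310/0.69551 = 0.0062.
Update on result 2 ('negative'): P(H) ← 0.061·0.0062 / (0.061·0.0062 + 0.744·0.9938) = 0.00037985/0.73975 = 0.0005.
Update on result 3 ('positive'): P(H) ← 0.939·0.0005 / (0.939·0.0005 + 0.256·0.9995) = 0.00048217/0.25635 = 0.0019.

Posterior P(H) ≈ 0.0019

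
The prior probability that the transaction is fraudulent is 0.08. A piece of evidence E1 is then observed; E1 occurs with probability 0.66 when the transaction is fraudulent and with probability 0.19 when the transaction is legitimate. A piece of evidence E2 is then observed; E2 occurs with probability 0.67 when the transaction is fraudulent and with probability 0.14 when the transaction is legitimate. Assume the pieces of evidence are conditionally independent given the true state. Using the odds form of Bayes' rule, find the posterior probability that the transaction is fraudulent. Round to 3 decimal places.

Posterior probability ≈ 0.591

Prior odds = 0.08/(1−0.08) = 0.086957. In log-odds, ln(0.086957) = -2.4423.
Add log likelihood ratios: ln(3.4737) + ln(4.7857) = 2.8109.
Posterior log-odds = 0.36850, so posterior odds = exp(0.36850) = 1.4456. Converting, P(H|E) = 1.4456/2.4456 = 0.591.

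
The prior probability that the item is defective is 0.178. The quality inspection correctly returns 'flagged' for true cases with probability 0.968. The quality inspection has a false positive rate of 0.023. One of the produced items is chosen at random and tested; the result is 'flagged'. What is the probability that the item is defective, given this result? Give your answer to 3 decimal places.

Write H for 'the item is defective'. Prior odds H:¬H = 0.178/0.822 = 0.21655. For the 'flagged' outcome, the likelihood ratio is 0.968/0.023 = 42.087.
Posterior odds = 0.21655 × 42.087 = 9.1137, so P(H|E) = 9.1137/(1+9.1137) = 0.901.

P(H | E) ≈ 0.901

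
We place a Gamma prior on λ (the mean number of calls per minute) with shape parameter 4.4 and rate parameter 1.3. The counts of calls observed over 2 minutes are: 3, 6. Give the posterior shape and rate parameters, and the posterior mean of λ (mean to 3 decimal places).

The Poisson likelihood adds the total count to the shape and the number of exposure periods to the rate. Here ∑xᵢ = 9 and n = 2, so shape 4.4→13.4 and rate 1.3→3.3.
Posterior mean = shape/rate = 13.4/3.3 = 4.061.

Posterior: Gamma(shape=13.4, rate=3.3); mean ≈ 4.061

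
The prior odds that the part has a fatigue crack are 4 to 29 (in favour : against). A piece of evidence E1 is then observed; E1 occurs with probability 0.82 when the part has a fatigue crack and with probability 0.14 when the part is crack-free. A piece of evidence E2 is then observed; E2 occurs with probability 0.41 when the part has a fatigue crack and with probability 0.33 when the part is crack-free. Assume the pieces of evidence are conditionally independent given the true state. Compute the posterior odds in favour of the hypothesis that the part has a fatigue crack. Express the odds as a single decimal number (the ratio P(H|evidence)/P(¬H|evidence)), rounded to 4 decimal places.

Posterior odds ≈ 1.0037

Prior odds = 4/29 = 0.13793. In log-odds, ln(0.13793) = -1.9810.
Add log likelihood ratios: ln(5.8571) + ln(1.2424) = 1.9847.
Posterior log-odds = 0.0037250, so posterior odds = exp(0.0037250) = 1.0037.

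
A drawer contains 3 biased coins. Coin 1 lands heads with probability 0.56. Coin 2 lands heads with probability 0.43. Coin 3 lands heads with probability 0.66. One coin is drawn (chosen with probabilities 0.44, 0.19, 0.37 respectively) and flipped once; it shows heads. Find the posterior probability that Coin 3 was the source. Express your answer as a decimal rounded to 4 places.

P(heads|C1) = 0.56; P(heads|C2) = 0.43; P(heads|C3) = 0.66.
Prior × likelihood for each source: 0.44·0.56=0.2464, 0.19·0.43=0.08170, 0.37·0.66=0.2442. Summing gives P(heads) = 0.57230.
P(Coin 3 | heads) = 0.2442 / 0.57230 = 0.4267.

Posterior probability ≈ 0.4267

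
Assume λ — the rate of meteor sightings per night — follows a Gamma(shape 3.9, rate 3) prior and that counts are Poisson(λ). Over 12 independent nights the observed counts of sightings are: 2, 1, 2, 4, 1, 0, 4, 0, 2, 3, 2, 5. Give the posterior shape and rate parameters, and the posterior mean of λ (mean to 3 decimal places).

Total count ∑xᵢ = 26 over n = 12 nights.
Gamma is conjugate to the Poisson likelihood: posterior is Gamma(shape = 3.9+26 = 29.9, rate = 3+12 = 15).
E[λ | data] = 29.9/15 = 1.993.

Posterior: Gamma(shape=29.9, rate=15); mean ≈ 1.993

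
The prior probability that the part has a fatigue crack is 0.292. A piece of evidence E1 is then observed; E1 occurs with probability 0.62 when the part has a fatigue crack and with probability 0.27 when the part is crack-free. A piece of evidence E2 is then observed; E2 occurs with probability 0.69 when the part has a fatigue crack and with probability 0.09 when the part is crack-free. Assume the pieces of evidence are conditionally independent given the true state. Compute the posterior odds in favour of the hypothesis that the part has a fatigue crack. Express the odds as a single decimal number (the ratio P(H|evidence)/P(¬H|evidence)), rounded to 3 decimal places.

Posterior odds ≈ 7.261

Prior odds = 0.292/(1−0.292) = 0.41243.
Likelihood ratio for E1 = 0.62/0.27 = 2.2963.
Likelihood ratio for E2 = 0.69/0.09 = 7.6667.
Posterior odds = prior odds × LR₁ × LR₂ = 7.2608.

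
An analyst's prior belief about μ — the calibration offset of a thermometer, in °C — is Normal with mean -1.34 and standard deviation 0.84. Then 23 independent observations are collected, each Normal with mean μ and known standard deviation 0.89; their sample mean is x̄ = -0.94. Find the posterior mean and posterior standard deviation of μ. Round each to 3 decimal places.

Prior precision 1/τ₀² = 1/0.84² = 1.41723; data precision n/σ² = 23/0.89² = 29.0367.
Posterior precision = 1.41723 + 29.0367 = 30.4540, giving posterior SD = 1/√30.4540 = 0.181.
Posterior mean = (1.41723·-1.34 + 29.0367·-0.94) / 30.4540 = -0.959.

Posterior mean ≈ -0.959; posterior SD ≈ 0.181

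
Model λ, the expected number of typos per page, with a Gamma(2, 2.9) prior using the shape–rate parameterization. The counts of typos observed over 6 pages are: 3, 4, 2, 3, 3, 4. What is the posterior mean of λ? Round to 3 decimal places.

Posterior mean ≈ 2.360

Total count ∑xᵢ = 19 over n = 6 pages.
Gamma is conjugate to the Poisson likelihood: posterior is Gamma(shape = 2+19 = 21, rate = 2.9+6 = 8.9).
Posterior mean = shape/rate = 21/8.9 = 2.360.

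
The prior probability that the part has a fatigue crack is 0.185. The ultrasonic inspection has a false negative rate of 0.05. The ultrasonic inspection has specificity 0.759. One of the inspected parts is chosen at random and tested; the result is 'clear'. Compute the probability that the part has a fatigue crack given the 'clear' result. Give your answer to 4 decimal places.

Write H for 'the part has a fatigue crack'. Prior odds H:¬H = 0.185/0.815 = 0.22699. For the 'clear' outcome, the likelihood ratio is 0.05/0.759 = 0.065876.
Posterior odds = 0.22699 × 0.065876 = 0.014953, so P(H|E) = 0.014953/(1+0.014953) = 0.0147.

P(H | E) ≈ 0.0147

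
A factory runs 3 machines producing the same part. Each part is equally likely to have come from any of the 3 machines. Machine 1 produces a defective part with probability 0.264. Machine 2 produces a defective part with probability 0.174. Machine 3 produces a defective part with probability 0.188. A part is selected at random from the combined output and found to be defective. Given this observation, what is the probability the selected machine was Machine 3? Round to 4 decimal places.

P(defective|M1) = 0.264; P(defective|M2) = 0.174; P(defective|M3) = 0.188.
Prior × likelihood for each source: 0.333333·0.264=0.08800, 0.333333·0.174=0.05800, 0.333333·0.188=0.06267. Summing gives P(defective) = 0.20867.
P(Machine 3 | defective) = 0.06267 / 0.20867 = 0.3003.

Posterior probability ≈ 0.3003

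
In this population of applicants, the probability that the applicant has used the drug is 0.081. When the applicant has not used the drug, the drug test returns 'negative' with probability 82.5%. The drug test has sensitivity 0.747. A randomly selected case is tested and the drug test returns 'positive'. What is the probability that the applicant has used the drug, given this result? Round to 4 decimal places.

Let H be the event that the applicant has used the drug. P(H) = 0.081, so P(¬H) = 0.919. With E the 'positive' result, P(E|H) = 0.747 and P(E|¬H) = 0.175.
P(E) = 0.747·0.081 + 0.175·0.919 = 0.060507 + 0.16082 = 0.22133.
By Bayes' theorem, P(H|E) = 0.060507 / 0.22133 = 0.2734.

P(H | E) ≈ 0.2734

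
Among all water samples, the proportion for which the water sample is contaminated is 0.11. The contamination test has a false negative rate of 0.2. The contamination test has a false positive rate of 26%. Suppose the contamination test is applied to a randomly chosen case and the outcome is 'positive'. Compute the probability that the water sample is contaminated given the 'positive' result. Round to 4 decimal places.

Write H for 'the water sample is contaminated'. Prior odds H:¬H = 0.11/0.89 = 0.12360. For the 'positive' outcome, the likelihood ratio is 0.8/0.26 = 3.0769.
Posterior odds = 0.12360 × 3.0769 = 0.38029, so P(H|E) = 0.38029/(1+0.38029) = 0.2755.

P(H | E) ≈ 0.2755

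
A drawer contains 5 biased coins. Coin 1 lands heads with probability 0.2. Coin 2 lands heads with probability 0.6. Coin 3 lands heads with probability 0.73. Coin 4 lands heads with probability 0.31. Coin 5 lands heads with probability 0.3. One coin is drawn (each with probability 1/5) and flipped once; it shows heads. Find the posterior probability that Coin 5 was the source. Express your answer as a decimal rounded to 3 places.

Posterior probability ≈ 0.140

P(heads|C1) = 0.2; P(heads|C2) = 0.6; P(heads|C3) = 0.73; P(heads|C4) = 0.31; P(heads|C5) = 0.3.
Prior × likelihood for each source: 0.2·0.2=0.04000, 0.2·0.6=0.1200, 0.2·0.73=0.1460, 0.2·0.31=0.06200, 0.2·0.3=0.06000. Summing gives P(heads) = 0.42800.
P(Coin 5 | heads) = 0.06000 / 0.42800 = 0.140.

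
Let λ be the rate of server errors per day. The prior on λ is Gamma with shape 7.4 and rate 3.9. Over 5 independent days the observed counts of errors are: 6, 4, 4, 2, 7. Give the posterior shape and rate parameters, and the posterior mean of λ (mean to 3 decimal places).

Total count ∑xᵢ = 23 over n = 5 days.
Gamma is conjugate to the Poisson likelihood: posterior is Gamma(shape = 7.4+23 = 30.4, rate = 3.9+5 = 8.9).
E[λ | data] = 30.4/8.9 = 3.416.

Posterior: Gamma(shape=30.4, rate=8.9); mean ≈ 3.416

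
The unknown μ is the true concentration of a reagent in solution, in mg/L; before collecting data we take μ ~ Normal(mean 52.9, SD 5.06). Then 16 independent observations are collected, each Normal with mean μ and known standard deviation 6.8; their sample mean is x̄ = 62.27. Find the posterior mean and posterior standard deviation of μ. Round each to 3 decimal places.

Posterior mean ≈ 61.320; posterior SD ≈ 1.611

With known σ, the Normal prior is conjugate. Weight on the data is w = (n/σ²)/(n/σ² + 1/τ₀²) = 0.346021/(0.346021+0.0390570) = 0.89857.
Posterior mean = w·x̄ + (1−w)·μ₀ = 0.89857·62.27 + 0.10143·52.9 = 61.320. Posterior variance = 1/(0.346021+0.0390570) = 2.59688, so SD = 1.611.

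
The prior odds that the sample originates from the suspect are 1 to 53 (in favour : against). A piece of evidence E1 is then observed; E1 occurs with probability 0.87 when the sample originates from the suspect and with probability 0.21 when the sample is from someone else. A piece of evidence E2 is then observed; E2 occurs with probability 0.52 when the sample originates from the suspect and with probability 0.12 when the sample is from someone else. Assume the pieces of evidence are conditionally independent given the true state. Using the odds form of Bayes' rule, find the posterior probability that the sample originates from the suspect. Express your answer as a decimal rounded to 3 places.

Prior odds = 1/53 = 0.018868.
Likelihood ratio for E1 = 0.87/0.21 = 4.1429.
Likelihood ratio for E2 = 0.52/0.12 = 4.3333.
Posterior odds = prior odds × LR₁ × LR₂ = 0.33872.
Posterior probability = odds/(1+odds) = 0.33872/1.3387 = 0.253.

Posterior probability ≈ 0.253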